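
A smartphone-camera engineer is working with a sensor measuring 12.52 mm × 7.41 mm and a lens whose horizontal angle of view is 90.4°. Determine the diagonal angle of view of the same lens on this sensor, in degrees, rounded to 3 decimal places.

98.967°

From the horizontal AOV: f = 12.52 / (2·tan(45.2°)) = 12.52 / 2.01401 ≈ 6.2164 mm.
Sensor diagonal = √(12.52² + 7.41²) = √211.6585 ≈ 14.5485 mm.
Diagonal AOV = 2·arctan(14.5485 / (2 × 6.2164)) = 2·arctan(1.17016) ≈ 98.9667°.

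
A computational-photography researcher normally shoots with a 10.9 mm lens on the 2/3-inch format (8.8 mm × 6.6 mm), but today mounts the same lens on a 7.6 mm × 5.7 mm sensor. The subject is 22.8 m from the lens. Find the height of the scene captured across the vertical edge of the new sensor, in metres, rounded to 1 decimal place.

11.9 m

The focal length stays 10.9 mm; the relevant sensor dimension is now h = 5.7 mm. Object distance dₒ = 22.8 m = 22800 mm.
Thin-lens field height W = h·(dₒ − f)/f = 5.7 × (22800 − 10.9)/10.9 ≈ 11917.236 mm = 11.9172 m.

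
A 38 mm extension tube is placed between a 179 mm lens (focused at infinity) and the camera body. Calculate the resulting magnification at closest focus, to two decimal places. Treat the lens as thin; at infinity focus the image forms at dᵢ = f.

The tube moves the image plane from f to f + e, so dᵢ = 179 + 38 = 217 mm. Focus is achieved when 1/f = 1/dₒ + 1/dᵢ, giving dₒ = 1/(1/f − 1/(f+e)).
Magnification m = dᵢ/dₒ = (f+e)·(1/f − 1/(f+e)) = e/f = 38/179 ≈ 0.2123.

0.21×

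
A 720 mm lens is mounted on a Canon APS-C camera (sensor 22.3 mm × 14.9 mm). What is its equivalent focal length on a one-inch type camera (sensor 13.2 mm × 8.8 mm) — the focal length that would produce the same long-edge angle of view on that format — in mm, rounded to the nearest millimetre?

426 mm

Equal angle of view means equal width/f ratio, so f₂ = f₁ · (width₂/width₁) = 720 × 13.2/22.3.
f₂ = 720 × 0.59193 ≈ 426.188 mm.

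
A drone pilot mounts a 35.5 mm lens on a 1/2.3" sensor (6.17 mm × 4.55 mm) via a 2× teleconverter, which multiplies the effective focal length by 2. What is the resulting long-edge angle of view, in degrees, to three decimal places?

4.976°

Effective focal length f = 35.5 × 2 = 71 mm.
α = 2·arctan(6.17 / (2 × 71)) = 2·arctan(0.04345) ≈ 4.9760°.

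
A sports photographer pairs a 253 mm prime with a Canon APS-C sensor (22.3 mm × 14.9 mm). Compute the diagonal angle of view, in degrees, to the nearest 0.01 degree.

Sensor diagonal = √(22.3² + 14.9²) = √719.3000 ≈ 26.8198 mm.
Angle of view α = 2·arctan(d/2f) with d = 26.8198 mm and f = 253 mm.
d/2f = 0.05300; arctan(0.05300) ≈ 3.0340°, so α ≈ 6.0681°.

6.07°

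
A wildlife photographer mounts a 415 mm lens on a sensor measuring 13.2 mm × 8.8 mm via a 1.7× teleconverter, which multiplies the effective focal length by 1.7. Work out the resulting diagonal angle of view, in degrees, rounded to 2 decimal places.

Effective focal length f = 415 × 1.7 = 705.5 mm.
Sensor diagonal = √(13.2² + 8.8²) = √251.6800 ≈ 15.8644 mm.
α = 2·arctan(15.864 / (2 × 705.5)) = 2·arctan(0.01124) ≈ 1.2883°.

1.29°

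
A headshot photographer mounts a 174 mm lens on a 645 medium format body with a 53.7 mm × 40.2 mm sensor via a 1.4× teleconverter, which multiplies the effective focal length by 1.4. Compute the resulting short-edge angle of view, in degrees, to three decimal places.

9.434°

Effective focal length f = 174 × 1.4 = 243.6 mm.
α = 2·arctan(40.2 / (2 × 243.6)) = 2·arctan(0.08251) ≈ 9.4338°.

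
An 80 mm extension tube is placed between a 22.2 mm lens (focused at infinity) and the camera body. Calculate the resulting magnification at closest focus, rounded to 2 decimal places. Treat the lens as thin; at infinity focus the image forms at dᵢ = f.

3.60×

The tube moves the image plane from f to f + e, so dᵢ = 22.2 + 80 = 102.2 mm. Focus is achieved when 1/f = 1/dₒ + 1/dᵢ, giving dₒ = 1/(1/f − 1/(f+e)).
Magnification m = dᵢ/dₒ = (f+e)·(1/f − 1/(f+e)) = e/f = 80/22.2 ≈ 3.6036.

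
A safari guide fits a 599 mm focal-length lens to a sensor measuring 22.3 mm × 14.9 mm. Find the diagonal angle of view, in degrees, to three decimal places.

Sensor diagonal = √(22.3² + 14.9²) = √719.3000 ≈ 26.8198 mm.
Angle of view α = 2·arctan(d/2f) with d = 26.8198 mm and f = 599 mm.
d/2f = 0.02239; arctan(0.02239) ≈ 1.2825°, so α ≈ 2.5649°.

2.565°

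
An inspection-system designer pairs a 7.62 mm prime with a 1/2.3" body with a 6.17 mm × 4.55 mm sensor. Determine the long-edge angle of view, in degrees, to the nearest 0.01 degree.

Angle of view α = 2·arctan(w/2f) with w = 6.17 mm and f = 7.62 mm.
w/2f = 0.40486; arctan(0.40486) ≈ 22.0408°, so α ≈ 44.0817°.

44.08°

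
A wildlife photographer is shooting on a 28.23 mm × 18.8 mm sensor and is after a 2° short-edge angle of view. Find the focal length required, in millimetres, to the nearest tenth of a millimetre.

538.5 mm

From α = 2·arctan(h/2f) we get f = h / (2·tan(α/2)).
With h = 18.8 mm and α/2 = 1°, tan(α/2) ≈ 0.01746, so f ≈ 18.8 / 0.03491 ≈ 538.5256 mm.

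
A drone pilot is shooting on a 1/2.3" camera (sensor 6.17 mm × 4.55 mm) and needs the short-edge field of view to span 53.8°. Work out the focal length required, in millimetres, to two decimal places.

4.48 mm

From α = 2·arctan(h/2f) we get f = h / (2·tan(α/2)).
With h = 4.55 mm and α/2 = 26.9°, tan(α/2) ≈ 0.50733, so f ≈ 4.55 / 1.01466 ≈ 4.4843 mm.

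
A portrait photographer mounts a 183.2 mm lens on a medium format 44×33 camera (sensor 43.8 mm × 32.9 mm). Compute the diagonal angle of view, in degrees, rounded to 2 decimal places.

Sensor diagonal = √(43.8² + 32.9²) = √3000.8500 ≈ 54.7800 mm.
Angle of view α = 2·arctan(d/2f) with d = 54.7800 mm and f = 183.2 mm.
d/2f = 0.14951; arctan(0.14951) ≈ 8.5032°, so α ≈ 17.0065°.

17.01°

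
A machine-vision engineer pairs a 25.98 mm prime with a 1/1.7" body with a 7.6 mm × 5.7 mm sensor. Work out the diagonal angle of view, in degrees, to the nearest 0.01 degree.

Sensor diagonal = √(7.6² + 5.7²) = √90.2500 ≈ 9.5000 mm.
Angle of view α = 2·arctan(d/2f) with d = 9.5000 mm and f = 25.98 mm.
d/2f = 0.18283; arctan(0.18283) ≈ 10.3611°, so α ≈ 20.7222°.

20.72°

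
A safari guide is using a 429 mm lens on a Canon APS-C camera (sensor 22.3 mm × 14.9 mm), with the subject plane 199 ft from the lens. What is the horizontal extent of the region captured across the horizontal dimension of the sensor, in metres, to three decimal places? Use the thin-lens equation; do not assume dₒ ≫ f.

dₒ: 199 ft × 304.8 mm/ft = 60655.20 mm.
Similar triangles through the lens centre give W/dₒ = w/dᵢ; with 1/f = 1/dₒ + 1/dᵢ this gives W = w·(dₒ − f)/f.
W = 22.3 mm × (60655.2 − 429) / 429 = 22.3 × 140.3874 ≈ 3130.639 mm = 3.13064 m.

3.131 m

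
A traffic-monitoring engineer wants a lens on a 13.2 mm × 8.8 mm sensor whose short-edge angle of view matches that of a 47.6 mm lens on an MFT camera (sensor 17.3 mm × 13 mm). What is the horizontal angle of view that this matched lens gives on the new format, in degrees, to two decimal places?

23.15°

Equal short-edge AOV ⇒ f₂ = f₁ · 8.8/13 = 47.6 × 0.67692 ≈ 32.2215 mm.
Horizontal AOV on the new format = 2·arctan(13.2 / (2 × 32.2215)) = 2·arctan(0.20483) ≈ 23.1518°.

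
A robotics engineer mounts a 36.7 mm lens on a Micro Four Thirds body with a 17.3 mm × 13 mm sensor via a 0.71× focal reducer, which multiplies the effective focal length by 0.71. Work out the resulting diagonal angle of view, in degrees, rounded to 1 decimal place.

45.1°

Effective focal length f = 36.7 × 0.71 = 26.057 mm.
Sensor diagonal = √(17.3² + 13²) = √468.2900 ≈ 21.6400 mm.
α = 2·arctan(21.640 / (2 × 26.057)) = 2·arctan(0.41524) ≈ 45.1007°.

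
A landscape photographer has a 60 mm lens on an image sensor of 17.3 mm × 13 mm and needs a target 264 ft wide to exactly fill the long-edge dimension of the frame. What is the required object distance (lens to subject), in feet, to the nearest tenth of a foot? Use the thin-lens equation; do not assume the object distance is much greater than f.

W: 264 ft × 304.8 mm/ft = 80467.20 mm.
Magnification m = w/W = dᵢ/dₒ; combined with 1/f = 1/dₒ + 1/dᵢ this gives dₒ = f·(1 + W/w).
dₒ = 60 mm × (1 + 80467.2/17.3) = 60 × 4652.2831 ≈ 279136.985 mm = 279136.985/304.8 ft = 915.804 ft.

915.8 ft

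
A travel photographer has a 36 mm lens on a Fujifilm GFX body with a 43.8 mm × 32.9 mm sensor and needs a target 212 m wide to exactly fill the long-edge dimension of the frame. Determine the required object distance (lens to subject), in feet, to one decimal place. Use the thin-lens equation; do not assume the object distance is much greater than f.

W: 212 m = 212000 mm.
Magnification m = w/W = dᵢ/dₒ; combined with 1/f = 1/dₒ + 1/dᵢ this gives dₒ = f·(1 + W/w).
dₒ = 36 mm × (1 + 212000/43.8) = 36 × 4841.1826 ≈ 174282.575 mm = 174282.575/304.8 ft = 571.793 ft.

571.8 ft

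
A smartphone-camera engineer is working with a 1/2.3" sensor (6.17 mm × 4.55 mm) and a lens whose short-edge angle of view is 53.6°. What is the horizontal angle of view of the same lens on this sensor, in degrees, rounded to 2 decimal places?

68.82°

From the short-edge AOV: f = 4.55 / (2·tan(26.8°)) = 4.55 / 1.01027 ≈ 4.5037 mm.
Horizontal AOV = 2·arctan(6.17 / (2 × 4.5037)) = 2·arctan(0.68499) ≈ 68.8213°.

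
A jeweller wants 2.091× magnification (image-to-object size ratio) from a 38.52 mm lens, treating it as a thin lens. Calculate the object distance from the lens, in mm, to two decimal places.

With m = dᵢ/dₒ and 1/f = 1/dₒ + 1/dᵢ, substituting dᵢ = m·dₒ gives 1/f = (1 + 1/m)/dₒ, hence dₒ = f·(1 + 1/m).
dₒ = 38.52 × (1 + 1/2.091) = 38.52 × 1.47824 ≈ 56.942 mm.

56.94 mm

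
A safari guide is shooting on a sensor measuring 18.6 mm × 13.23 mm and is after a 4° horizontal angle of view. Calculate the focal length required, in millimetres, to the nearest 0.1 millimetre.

From α = 2·arctan(w/2f) we get f = w / (2·tan(α/2)).
With w = 18.6 mm and α/2 = 2°, tan(α/2) ≈ 0.03492, so f ≈ 18.6 / 0.06984 ≈ 266.3172 mm.

266.3 mm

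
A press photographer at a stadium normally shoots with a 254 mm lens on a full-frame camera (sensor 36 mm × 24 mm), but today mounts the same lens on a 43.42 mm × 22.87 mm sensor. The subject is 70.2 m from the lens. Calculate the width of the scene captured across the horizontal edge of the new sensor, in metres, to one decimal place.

12.0 m

The focal length stays 254 mm; the relevant sensor dimension is now w = 43.42 mm. Object distance dₒ = 70.2 m = 70200 mm.
Thin-lens field width W = w·(dₒ − f)/f = 43.42 × (70200 − 254)/254 ≈ 11956.911 mm = 11.9569 m.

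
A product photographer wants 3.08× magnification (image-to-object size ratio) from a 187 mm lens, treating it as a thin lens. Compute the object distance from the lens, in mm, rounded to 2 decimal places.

With m = dᵢ/dₒ and 1/f = 1/dₒ + 1/dᵢ, substituting dᵢ = m·dₒ gives 1/f = (1 + 1/m)/dₒ, hence dₒ = f·(1 + 1/m).
dₒ = 187 × (1 + 1/3.08) = 187 × 1.32468 ≈ 247.714 mm.

247.71 mm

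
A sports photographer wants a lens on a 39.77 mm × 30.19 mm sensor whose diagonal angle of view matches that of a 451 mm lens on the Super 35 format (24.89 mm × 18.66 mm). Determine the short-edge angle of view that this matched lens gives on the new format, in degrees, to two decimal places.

2.39°

Sensor diagonal = √(24.89² + 18.66²) = √967.7077 ≈ 31.1080 mm.
Sensor diagonal = √(39.77² + 30.19²) = √2493.0890 ≈ 49.9308 mm.
Equal diagonal AOV ⇒ f₂ = f₁ · 49.9308/31.1080 = 451 × 1.60508 ≈ 723.8913 mm.
Short-edge AOV on the new format = 2·arctan(30.19 / (2 × 723.8913)) = 2·arctan(0.02085) ≈ 2.3892°.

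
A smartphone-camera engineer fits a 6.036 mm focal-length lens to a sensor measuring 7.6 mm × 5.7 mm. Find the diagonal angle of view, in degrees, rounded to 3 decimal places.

76.402°

Sensor diagonal = √(7.6² + 5.7²) = √90.2500 ≈ 9.5000 mm.
Angle of view α = 2·arctan(d/2f) with d = 9.5000 mm and f = 6.036 mm.
d/2f = 0.78694; arctan(0.78694) ≈ 38.2008°, so α ≈ 76.4016°.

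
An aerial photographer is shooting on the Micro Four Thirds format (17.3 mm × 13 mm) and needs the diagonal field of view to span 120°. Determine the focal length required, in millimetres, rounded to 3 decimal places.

Sensor diagonal = √(17.3² + 13²) = √468.2900 ≈ 21.6400 mm.
From α = 2·arctan(d/2f) we get f = d / (2·tan(α/2)).
With d = 21.6400 mm and α/2 = 60°, tan(α/2) ≈ 1.73205, so f ≈ 21.6400 / 3.46410 ≈ 6.2469 mm.

6.247 mm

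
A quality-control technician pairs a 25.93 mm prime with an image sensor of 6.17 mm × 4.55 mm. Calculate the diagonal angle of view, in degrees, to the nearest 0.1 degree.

Sensor diagonal = √(6.17² + 4.55²) = √58.7714 ≈ 7.6663 mm.
Angle of view α = 2·arctan(d/2f) with d = 7.6663 mm and f = 25.93 mm.
d/2f = 0.14783; arctan(0.14783) ≈ 8.4089°, so α ≈ 16.8178°.

16.8°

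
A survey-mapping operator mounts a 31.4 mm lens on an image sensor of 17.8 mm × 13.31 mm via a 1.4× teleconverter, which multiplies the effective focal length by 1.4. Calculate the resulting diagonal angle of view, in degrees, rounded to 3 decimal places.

Effective focal length f = 31.4 × 1.4 = 43.96 mm.
Sensor diagonal = √(17.8² + 13.31²) = √493.9961 ≈ 22.2260 mm.
α = 2·arctan(22.226 / (2 × 43.96)) = 2·arctan(0.25280) ≈ 28.3741°.

28.374°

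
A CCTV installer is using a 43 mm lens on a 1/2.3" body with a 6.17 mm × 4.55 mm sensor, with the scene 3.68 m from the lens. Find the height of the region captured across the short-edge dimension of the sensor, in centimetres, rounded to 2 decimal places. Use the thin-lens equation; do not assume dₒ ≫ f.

dₒ: 3.68 m = 3680 mm.
Similar triangles through the lens centre give W/dₒ = h/dᵢ; with 1/f = 1/dₒ + 1/dᵢ this gives W = h·(dₒ − f)/f.
W = 4.55 mm × (3680 − 43) / 43 = 4.55 × 84.5814 ≈ 384.845 mm = 38.4845 cm.

38.48 cm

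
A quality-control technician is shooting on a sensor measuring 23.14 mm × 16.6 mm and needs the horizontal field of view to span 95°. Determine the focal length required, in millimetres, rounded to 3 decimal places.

10.602 mm

From α = 2·arctan(w/2f) we get f = w / (2·tan(α/2)).
With w = 23.14 mm and α/2 = 47.5°, tan(α/2) ≈ 1.09131, so f ≈ 23.14 / 2.18262 ≈ 10.6020 mm.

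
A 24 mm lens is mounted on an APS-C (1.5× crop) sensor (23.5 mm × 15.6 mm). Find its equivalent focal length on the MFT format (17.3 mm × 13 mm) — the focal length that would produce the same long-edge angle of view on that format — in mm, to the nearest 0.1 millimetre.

17.7 mm

Equal angle of view means equal width/f ratio, so f₂ = f₁ · (width₂/width₁) = 24 × 17.3/23.5.
f₂ = 24 × 0.73617 ≈ 17.668 mm.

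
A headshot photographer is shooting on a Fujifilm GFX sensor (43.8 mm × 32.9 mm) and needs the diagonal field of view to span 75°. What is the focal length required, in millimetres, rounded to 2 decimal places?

35.70 mm

Sensor diagonal = √(43.8² + 32.9²) = √3000.8500 ≈ 54.7800 mm.
From α = 2·arctan(d/2f) we get f = d / (2·tan(α/2)).
With d = 54.7800 mm and α/2 = 37.5°, tan(α/2) ≈ 0.76733, so f ≈ 54.7800 / 1.53465 ≈ 35.6954 mm.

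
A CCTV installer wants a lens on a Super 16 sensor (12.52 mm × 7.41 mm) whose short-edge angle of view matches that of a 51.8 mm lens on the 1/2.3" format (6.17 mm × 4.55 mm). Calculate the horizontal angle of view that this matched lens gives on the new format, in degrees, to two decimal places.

Equal short-edge AOV ⇒ f₂ = f₁ · 7.41/4.55 = 51.8 × 1.62857 ≈ 84.3600 mm.
Horizontal AOV on the new format = 2·arctan(12.52 / (2 × 84.3600)) = 2·arctan(0.07421) ≈ 8.4878°.

8.49°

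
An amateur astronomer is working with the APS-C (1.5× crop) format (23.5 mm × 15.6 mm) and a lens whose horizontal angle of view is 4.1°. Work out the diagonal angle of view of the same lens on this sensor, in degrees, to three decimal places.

From the horizontal AOV: f = 23.5 / (2·tan(2.05°)) = 23.5 / 0.07159 ≈ 328.2625 mm.
Sensor diagonal = √(23.5² + 15.6²) = √795.6100 ≈ 28.2066 mm.
Diagonal AOV = 2·arctan(28.2066 / (2 × 328.2625)) = 2·arctan(0.04296) ≈ 4.9202°.

4.920°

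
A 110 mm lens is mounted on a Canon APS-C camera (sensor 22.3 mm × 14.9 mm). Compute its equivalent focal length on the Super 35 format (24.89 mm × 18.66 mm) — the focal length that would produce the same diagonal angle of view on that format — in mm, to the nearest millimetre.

Sensor diagonal = √(22.3² + 14.9²) = √719.3000 ≈ 26.8198 mm.
Sensor diagonal = √(24.89² + 18.66²) = √967.7077 ≈ 31.1080 mm.
Equal angle of view means equal diagonal/f ratio, so f₂ = f₁ · (diagonal₂/diagonal₁) = 110 × 31.1080/26.8198.
f₂ = 110 × 1.15989 ≈ 127.588 mm.

128 mm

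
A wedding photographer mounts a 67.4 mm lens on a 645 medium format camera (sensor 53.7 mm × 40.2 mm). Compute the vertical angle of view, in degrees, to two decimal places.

33.21°

Angle of view α = 2·arctan(h/2f) with h = 40.2 mm and f = 67.4 mm.
h/2f = 0.29822; arctan(0.29822) ≈ 16.6056°, so α ≈ 33.2112°.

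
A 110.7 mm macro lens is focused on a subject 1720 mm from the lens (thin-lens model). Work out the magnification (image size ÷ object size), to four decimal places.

Thin lens: 1/f = 1/dₒ + 1/dᵢ → 1/dᵢ = 1/110.7 − 1/1720 = 0.0084520 mm⁻¹, so dᵢ ≈ 118.3148 mm.
Magnification m = dᵢ/dₒ = 118.3148/1720 ≈ 0.06879.

0.0688×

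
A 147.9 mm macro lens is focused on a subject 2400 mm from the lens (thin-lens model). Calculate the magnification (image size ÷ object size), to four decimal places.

Thin lens: 1/f = 1/dₒ + 1/dᵢ → 1/dᵢ = 1/147.9 − 1/2400 = 0.0063447 mm⁻¹, so dᵢ ≈ 157.6129 mm.
Magnification m = dᵢ/dₒ = 157.6129/2400 ≈ 0.06567.

0.0657×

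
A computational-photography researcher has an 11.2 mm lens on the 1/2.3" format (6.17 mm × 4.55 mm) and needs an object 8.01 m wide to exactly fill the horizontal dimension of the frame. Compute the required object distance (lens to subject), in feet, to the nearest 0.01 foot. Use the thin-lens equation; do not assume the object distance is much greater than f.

47.74 ft

W: 8.01 m = 8010 mm.
Magnification m = w/W = dᵢ/dₒ; combined with 1/f = 1/dₒ + 1/dᵢ this gives dₒ = f·(1 + W/w).
dₒ = 11.2 mm × (1 + 8010/6.17) = 11.2 × 1299.2172 ≈ 14551.232 mm = 14551.232/304.8 ft = 47.7403 ft.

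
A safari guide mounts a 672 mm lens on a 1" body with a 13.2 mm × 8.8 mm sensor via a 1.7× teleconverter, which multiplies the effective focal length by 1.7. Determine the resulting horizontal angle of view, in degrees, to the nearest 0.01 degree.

Effective focal length f = 672 × 1.7 = 1142.4 mm.
α = 2·arctan(13.2 / (2 × 1142.4)) = 2·arctan(0.00578) ≈ 0.6620°.

0.66°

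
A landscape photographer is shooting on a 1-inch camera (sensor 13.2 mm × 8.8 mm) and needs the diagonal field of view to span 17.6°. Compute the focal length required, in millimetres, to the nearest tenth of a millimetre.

Sensor diagonal = √(13.2² + 8.8²) = √251.6800 ≈ 15.8644 mm.
From α = 2·arctan(d/2f) we get f = d / (2·tan(α/2)).
With d = 15.8644 mm and α/2 = 8.8°, tan(α/2) ≈ 0.15481, so f ≈ 15.8644 / 0.30962 ≈ 51.2390 mm.

51.2 mm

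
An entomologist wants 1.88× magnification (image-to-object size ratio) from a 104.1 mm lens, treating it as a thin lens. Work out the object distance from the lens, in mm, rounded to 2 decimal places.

With m = dᵢ/dₒ and 1/f = 1/dₒ + 1/dᵢ, substituting dᵢ = m·dₒ gives 1/f = (1 + 1/m)/dₒ, hence dₒ = f·(1 + 1/m).
dₒ = 104.1 × (1 + 1/1.88) = 104.1 × 1.53191 ≈ 159.472 mm.

159.47 mm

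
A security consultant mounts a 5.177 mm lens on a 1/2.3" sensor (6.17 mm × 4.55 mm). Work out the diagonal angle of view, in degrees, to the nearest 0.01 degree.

Sensor diagonal = √(6.17² + 4.55²) = √58.7714 ≈ 7.6663 mm.
Angle of view α = 2·arctan(d/2f) with d = 7.6663 mm and f = 5.177 mm.
d/2f = 0.74041; arctan(0.74041) ≈ 36.5168°, so α ≈ 73.0336°.

73.03°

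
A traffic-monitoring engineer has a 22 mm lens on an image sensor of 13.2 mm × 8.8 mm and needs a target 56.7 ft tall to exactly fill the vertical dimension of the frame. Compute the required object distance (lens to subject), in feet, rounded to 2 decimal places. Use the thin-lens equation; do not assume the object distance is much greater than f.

141.82 ft

W: 56.7 ft × 304.8 mm/ft = 17282.16 mm.
Magnification m = h/W = dᵢ/dₒ; combined with 1/f = 1/dₒ + 1/dᵢ this gives dₒ = f·(1 + W/h).
dₒ = 22 mm × (1 + 17282.2/8.8) = 22 × 1964.8818 ≈ 43227.399 mm = 43227.399/304.8 ft = 141.822 ft.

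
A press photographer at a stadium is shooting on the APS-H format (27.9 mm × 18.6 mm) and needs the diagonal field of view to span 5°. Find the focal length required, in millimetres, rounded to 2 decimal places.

Sensor diagonal = √(27.9² + 18.6²) = √1124.3700 ≈ 33.5316 mm.
From α = 2·arctan(d/2f) we get f = d / (2·tan(α/2)).
With d = 33.5316 mm and α/2 = 2.5°, tan(α/2) ≈ 0.04366, so f ≈ 33.5316 / 0.08732 ≈ 384.0003 mm.

384.00 mm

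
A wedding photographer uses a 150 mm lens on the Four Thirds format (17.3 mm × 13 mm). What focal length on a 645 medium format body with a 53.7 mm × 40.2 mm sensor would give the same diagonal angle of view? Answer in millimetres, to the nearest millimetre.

Sensor diagonal = √(17.3² + 13²) = √468.2900 ≈ 21.6400 mm.
Sensor diagonal = √(53.7² + 40.2²) = √4499.7300 ≈ 67.0800 mm.
Equal angle of view means equal diagonal/f ratio, so f₂ = f₁ · (diagonal₂/diagonal₁) = 150 × 67.0800/21.6400.
f₂ = 150 × 3.09982 ≈ 464.972 mm.

465 mm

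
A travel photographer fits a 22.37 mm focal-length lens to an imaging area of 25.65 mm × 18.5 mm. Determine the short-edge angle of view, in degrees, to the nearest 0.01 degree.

Angle of view α = 2·arctan(h/2f) with h = 18.5 mm and f = 22.37 mm.
h/2f = 0.41350; arctan(0.41350) ≈ 22.4651°, so α ≈ 44.9302°.

44.93°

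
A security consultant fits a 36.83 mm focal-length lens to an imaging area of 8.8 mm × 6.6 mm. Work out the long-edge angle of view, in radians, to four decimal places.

Angle of view α = 2·arctan(w/2f) with w = 8.8 mm and f = 36.83 mm.
w/2f = 0.11947; arctan(0.11947) ≈ 0.1189 rad, so α ≈ 0.2378 rad.

0.2378 rad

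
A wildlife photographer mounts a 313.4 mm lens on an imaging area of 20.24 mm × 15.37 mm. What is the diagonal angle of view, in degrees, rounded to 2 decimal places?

Sensor diagonal = √(20.24² + 15.37²) = √645.8945 ≈ 25.4145 mm.
Angle of view α = 2·arctan(d/2f) with d = 25.4145 mm and f = 313.4 mm.
d/2f = 0.04055; arctan(0.04055) ≈ 2.3219°, so α ≈ 4.6437°.

4.64°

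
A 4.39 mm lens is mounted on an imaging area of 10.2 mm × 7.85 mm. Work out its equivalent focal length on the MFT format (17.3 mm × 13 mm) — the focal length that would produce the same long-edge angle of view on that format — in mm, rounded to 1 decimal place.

7.4 mm

Equal angle of view means equal width/f ratio, so f₂ = f₁ · (width₂/width₁) = 4.39 × 17.3/10.2.
f₂ = 4.39 × 1.69608 ≈ 7.446 mm.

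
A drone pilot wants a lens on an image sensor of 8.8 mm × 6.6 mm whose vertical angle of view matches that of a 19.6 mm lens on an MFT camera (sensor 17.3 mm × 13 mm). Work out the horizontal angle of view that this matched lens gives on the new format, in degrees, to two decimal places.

Equal vertical AOV ⇒ f₂ = f₁ · 6.6/13 = 19.6 × 0.50769 ≈ 9.9508 mm.
Horizontal AOV on the new format = 2·arctan(8.8 / (2 × 9.9508)) = 2·arctan(0.44218) ≈ 47.7078°.

47.71°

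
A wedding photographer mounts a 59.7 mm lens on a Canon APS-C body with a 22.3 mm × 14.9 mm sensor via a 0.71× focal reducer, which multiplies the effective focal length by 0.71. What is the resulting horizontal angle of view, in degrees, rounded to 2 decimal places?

29.48°

Effective focal length f = 59.7 × 0.71 = 42.387 mm.
α = 2·arctan(22.3 / (2 × 42.387)) = 2·arctan(0.26305) ≈ 29.4758°.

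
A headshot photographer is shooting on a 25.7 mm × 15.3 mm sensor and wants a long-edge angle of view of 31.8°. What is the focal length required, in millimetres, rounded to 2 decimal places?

45.11 mm

From α = 2·arctan(w/2f) we get f = w / (2·tan(α/2)).
With w = 25.7 mm and α/2 = 15.9°, tan(α/2) ≈ 0.28486, so f ≈ 25.7 / 0.56971 ≈ 45.1103 mm.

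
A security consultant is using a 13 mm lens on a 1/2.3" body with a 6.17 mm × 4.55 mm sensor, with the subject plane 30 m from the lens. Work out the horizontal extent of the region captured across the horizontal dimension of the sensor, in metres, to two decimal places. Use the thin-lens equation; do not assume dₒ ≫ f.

dₒ: 30 m = 30000 mm.
Similar triangles through the lens centre give W/dₒ = w/dᵢ; with 1/f = 1/dₒ + 1/dᵢ this gives W = w·(dₒ − f)/f.
W = 6.17 mm × (30000 − 13) / 13 = 6.17 × 2306.6923 ≈ 14232.292 mm = 14.2323 m.

14.23 m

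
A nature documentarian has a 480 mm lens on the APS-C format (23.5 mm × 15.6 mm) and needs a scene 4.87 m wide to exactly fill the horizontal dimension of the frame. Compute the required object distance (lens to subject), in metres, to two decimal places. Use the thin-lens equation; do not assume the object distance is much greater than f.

W: 4.87 m = 4870 mm.
Magnification m = w/W = dᵢ/dₒ; combined with 1/f = 1/dₒ + 1/dᵢ this gives dₒ = f·(1 + W/w).
dₒ = 480 mm × (1 + 4870/23.5) = 480 × 208.2340 ≈ 99952.340 mm = 99.9523 m.

99.95 m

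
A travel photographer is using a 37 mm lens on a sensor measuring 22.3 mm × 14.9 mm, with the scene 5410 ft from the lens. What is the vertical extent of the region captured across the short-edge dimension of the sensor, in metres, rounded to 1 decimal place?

664.0 m

dₒ: 5410 ft × 304.8 mm/ft = 1648967.95 mm.
Similar triangles through the lens centre give W/dₒ = h/dᵢ; with 1/f = 1/dₒ + 1/dᵢ this gives W = h·(dₒ − f)/f.
W = 14.9 mm × (1.64897e+06 − 37) / 37 = 14.9 × 44565.7013 ≈ 664028.949 mm = 664.029 m.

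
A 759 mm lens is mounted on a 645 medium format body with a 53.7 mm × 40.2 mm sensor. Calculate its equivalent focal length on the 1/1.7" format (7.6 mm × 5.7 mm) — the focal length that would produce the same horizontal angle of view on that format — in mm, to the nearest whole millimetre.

107 mm

Equal angle of view means equal width/f ratio, so f₂ = f₁ · (width₂/width₁) = 759 × 7.6/53.7.
f₂ = 759 × 0.14153 ≈ 107.419 mm.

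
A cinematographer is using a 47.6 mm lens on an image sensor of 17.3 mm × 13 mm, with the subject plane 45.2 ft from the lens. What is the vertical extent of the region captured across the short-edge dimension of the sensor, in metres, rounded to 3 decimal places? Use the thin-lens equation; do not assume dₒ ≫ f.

dₒ: 45.2 ft × 304.8 mm/ft = 13776.96 mm.
Similar triangles through the lens centre give W/dₒ = h/dᵢ; with 1/f = 1/dₒ + 1/dᵢ this gives W = h·(dₒ − f)/f.
W = 13 mm × (13777 − 47.6) / 47.6 = 13 × 288.4319 ≈ 3749.615 mm = 3.74962 m.

3.750 m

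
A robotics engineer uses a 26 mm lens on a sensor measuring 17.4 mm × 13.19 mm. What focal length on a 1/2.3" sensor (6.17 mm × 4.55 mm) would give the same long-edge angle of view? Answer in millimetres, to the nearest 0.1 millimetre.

Equal angle of view means equal width/f ratio, so f₂ = f₁ · (width₂/width₁) = 26 × 6.17/17.4.
f₂ = 26 × 0.35460 ≈ 9.220 mm.

9.2 mm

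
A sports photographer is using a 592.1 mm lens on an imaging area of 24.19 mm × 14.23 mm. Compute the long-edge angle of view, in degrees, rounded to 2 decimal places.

2.34°

Angle of view α = 2·arctan(w/2f) with w = 24.19 mm and f = 592.1 mm.
w/2f = 0.02043; arctan(0.02043) ≈ 1.1702°, so α ≈ 2.3405°.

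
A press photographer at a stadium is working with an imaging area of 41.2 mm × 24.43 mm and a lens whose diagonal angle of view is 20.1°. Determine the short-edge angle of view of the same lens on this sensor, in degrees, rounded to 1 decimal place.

10.3°

Sensor diagonal = √(41.2² + 24.43²) = √2294.2649 ≈ 47.8985 mm.
From the diagonal AOV: f = 47.8985 / (2·tan(10.05°)) = 47.8985 / 0.35445 ≈ 135.1332 mm.
Short-edge AOV = 2·arctan(24.43 / (2 × 135.1332)) = 2·arctan(0.09039) ≈ 10.3301°.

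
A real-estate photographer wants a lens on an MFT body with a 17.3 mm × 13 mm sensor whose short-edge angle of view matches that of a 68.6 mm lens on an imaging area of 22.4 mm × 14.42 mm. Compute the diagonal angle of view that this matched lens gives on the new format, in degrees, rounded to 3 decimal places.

19.847°

Equal short-edge AOV ⇒ f₂ = f₁ · 13/14.42 = 68.6 × 0.90153 ≈ 61.8447 mm.
Sensor diagonal = √(17.3² + 13²) = √468.2900 ≈ 21.6400 mm.
Diagonal AOV on the new format = 2·arctan(21.6400 / (2 × 61.8447)) = 2·arctan(0.17495) ≈ 19.8474°.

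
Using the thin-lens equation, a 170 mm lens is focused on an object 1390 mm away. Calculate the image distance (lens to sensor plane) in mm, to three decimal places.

1/dᵢ = 1/f − 1/dₒ = 1/170 − 1/1390 = 0.0051629 mm⁻¹.
dᵢ = 1/0.0051629 ≈ 193.6885 mm.

193.689 mm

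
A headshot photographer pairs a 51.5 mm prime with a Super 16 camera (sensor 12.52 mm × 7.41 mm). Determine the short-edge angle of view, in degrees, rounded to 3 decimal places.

8.230°

Angle of view α = 2·arctan(h/2f) with h = 7.41 mm and f = 51.5 mm.
h/2f = 0.07194; arctan(0.07194) ≈ 4.1149°, so α ≈ 8.2297°.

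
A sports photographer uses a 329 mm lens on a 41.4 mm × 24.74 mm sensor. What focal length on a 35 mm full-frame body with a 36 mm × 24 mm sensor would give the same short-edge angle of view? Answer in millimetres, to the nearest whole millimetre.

319 mm

Equal angle of view means equal height/f ratio, so f₂ = f₁ · (height₂/height₁) = 329 × 24/24.74.
f₂ = 329 × 0.97009 ≈ 319.159 mm.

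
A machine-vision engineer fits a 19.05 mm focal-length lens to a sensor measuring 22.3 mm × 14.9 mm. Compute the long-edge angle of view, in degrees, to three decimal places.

Angle of view α = 2·arctan(w/2f) with w = 22.3 mm and f = 19.05 mm.
w/2f = 0.58530; arctan(0.58530) ≈ 30.3405°, so α ≈ 60.6810°.

60.681°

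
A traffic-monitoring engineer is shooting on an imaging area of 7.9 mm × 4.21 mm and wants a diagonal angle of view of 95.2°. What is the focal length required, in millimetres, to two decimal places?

4.09 mm

Sensor diagonal = √(7.9² + 4.21²) = √80.1341 ≈ 8.9518 mm.
From α = 2·arctan(d/2f) we get f = d / (2·tan(α/2)).
With d = 8.9518 mm and α/2 = 47.6°, tan(α/2) ≈ 1.09514, so f ≈ 8.9518 / 2.19028 ≈ 4.0870 mm.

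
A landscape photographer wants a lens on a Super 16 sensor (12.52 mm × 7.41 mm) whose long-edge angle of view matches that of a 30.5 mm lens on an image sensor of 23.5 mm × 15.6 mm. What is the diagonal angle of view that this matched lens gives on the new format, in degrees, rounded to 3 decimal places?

48.233°

Equal long-edge AOV ⇒ f₂ = f₁ · 12.52/23.5 = 30.5 × 0.53277 ≈ 16.2494 mm.
Sensor diagonal = √(12.52² + 7.41²) = √211.6585 ≈ 14.5485 mm.
Diagonal AOV on the new format = 2·arctan(14.5485 / (2 × 16.2494)) = 2·arctan(0.44766) ≈ 48.2326°.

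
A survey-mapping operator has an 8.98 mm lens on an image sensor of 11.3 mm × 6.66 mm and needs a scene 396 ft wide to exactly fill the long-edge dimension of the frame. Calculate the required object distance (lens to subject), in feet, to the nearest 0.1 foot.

314.7 ft

W: 396 ft × 304.8 mm/ft = 120700.80 mm.
Magnification m = w/W = dᵢ/dₒ; combined with 1/f = 1/dₒ + 1/dᵢ this gives dₒ = f·(1 + W/w).
dₒ = 8.98 mm × (1 + 120701/11.3) = 8.98 × 10682.4864 ≈ 95928.728 mm = 95928.728/304.8 ft = 314.727 ft.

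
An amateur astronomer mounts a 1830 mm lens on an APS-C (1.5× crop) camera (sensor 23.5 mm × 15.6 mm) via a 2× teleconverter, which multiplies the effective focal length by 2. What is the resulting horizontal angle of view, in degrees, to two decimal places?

0.37°

Effective focal length f = 1830 × 2 = 3660 mm.
α = 2·arctan(23.5 / (2 × 3660)) = 2·arctan(0.00321) ≈ 0.3679°.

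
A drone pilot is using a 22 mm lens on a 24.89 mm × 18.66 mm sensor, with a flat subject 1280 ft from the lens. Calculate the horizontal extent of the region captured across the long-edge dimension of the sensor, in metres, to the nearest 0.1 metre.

441.4 m

dₒ: 1280 ft × 304.8 mm/ft = 390143.99 mm.
Similar triangles through the lens centre give W/dₒ = w/dᵢ; with 1/f = 1/dₒ + 1/dᵢ this gives W = w·(dₒ − f)/f.
W = 24.89 mm × (390144 − 22) / 22 = 24.89 × 17732.8176 ≈ 441369.830 mm = 441.37 m.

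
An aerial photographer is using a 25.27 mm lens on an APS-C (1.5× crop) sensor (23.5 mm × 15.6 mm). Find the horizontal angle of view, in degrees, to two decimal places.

49.87°

Angle of view α = 2·arctan(w/2f) with w = 23.5 mm and f = 25.27 mm.
w/2f = 0.46498; arctan(0.46498) ≈ 24.9374°, so α ≈ 49.8748°.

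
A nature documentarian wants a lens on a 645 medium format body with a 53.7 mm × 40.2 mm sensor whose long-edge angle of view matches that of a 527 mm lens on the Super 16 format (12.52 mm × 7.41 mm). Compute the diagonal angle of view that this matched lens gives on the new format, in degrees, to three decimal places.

Equal long-edge AOV ⇒ f₂ = f₁ · 53.7/12.52 = 527 × 4.28914 ≈ 2260.3754 mm.
Sensor diagonal = √(53.7² + 40.2²) = √4499.7300 ≈ 67.0800 mm.
Diagonal AOV on the new format = 2·arctan(67.0800 / (2 × 2260.3754)) = 2·arctan(0.01484) ≈ 1.7002°.

1.700°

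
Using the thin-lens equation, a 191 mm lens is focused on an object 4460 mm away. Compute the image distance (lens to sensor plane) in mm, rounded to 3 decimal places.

199.546 mm

1/dᵢ = 1/f − 1/dₒ = 1/191 − 1/4460 = 0.0050114 mm⁻¹.
dᵢ = 1/0.0050114 ≈ 199.5456 mm.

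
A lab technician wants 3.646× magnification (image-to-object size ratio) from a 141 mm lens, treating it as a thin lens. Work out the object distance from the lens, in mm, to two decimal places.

179.67 mm

With m = dᵢ/dₒ and 1/f = 1/dₒ + 1/dᵢ, substituting dᵢ = m·dₒ gives 1/f = (1 + 1/m)/dₒ, hence dₒ = f·(1 + 1/m).
dₒ = 141 × (1 + 1/3.646) = 141 × 1.27427 ≈ 179.673 mm.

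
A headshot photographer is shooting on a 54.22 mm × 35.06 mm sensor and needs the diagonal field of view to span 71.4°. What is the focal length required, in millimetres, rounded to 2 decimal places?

44.93 mm

Sensor diagonal = √(54.22² + 35.06²) = √4169.0120 ≈ 64.5679 mm.
From α = 2·arctan(d/2f) we get f = d / (2·tan(α/2)).
With d = 64.5679 mm and α/2 = 35.7°, tan(α/2) ≈ 0.71857, so f ≈ 64.5679 / 1.43715 ≈ 44.9279 mm.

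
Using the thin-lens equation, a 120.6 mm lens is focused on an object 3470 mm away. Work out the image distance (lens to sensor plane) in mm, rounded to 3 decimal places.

124.942 mm

1/dᵢ = 1/f − 1/dₒ = 1/120.6 − 1/3470 = 0.0080037 mm⁻¹.
dᵢ = 1/0.0080037 ≈ 124.9424 mm.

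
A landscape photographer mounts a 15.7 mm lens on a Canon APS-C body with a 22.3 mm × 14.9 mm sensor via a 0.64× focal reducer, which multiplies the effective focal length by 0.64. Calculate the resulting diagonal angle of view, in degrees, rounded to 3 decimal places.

Effective focal length f = 15.7 × 0.64 = 10.048 mm.
Sensor diagonal = √(22.3² + 14.9²) = √719.3000 ≈ 26.8198 mm.
α = 2·arctan(26.820 / (2 × 10.048)) = 2·arctan(1.33458) ≈ 106.3117°.

106.312°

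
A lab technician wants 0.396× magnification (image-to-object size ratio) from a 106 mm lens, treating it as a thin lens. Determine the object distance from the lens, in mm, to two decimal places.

373.68 mm

With m = dᵢ/dₒ and 1/f = 1/dₒ + 1/dᵢ, substituting dᵢ = m·dₒ gives 1/f = (1 + 1/m)/dₒ, hence dₒ = f·(1 + 1/m).
dₒ = 106 × (1 + 1/0.396) = 106 × 3.52525 ≈ 373.677 mm.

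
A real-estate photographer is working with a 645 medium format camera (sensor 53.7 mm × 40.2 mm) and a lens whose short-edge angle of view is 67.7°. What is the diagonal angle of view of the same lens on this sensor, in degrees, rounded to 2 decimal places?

From the short-edge AOV: f = 40.2 / (2·tan(33.85°)) = 40.2 / 1.34141 ≈ 29.9684 mm.
Sensor diagonal = √(53.7² + 40.2²) = √4499.7300 ≈ 67.0800 mm.
Diagonal AOV = 2·arctan(67.0800 / (2 × 29.9684)) = 2·arctan(1.11918) ≈ 96.4376°.

96.44°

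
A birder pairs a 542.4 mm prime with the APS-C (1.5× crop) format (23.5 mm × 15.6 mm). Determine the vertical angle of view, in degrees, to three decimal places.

Angle of view α = 2·arctan(h/2f) with h = 15.6 mm and f = 542.4 mm.
h/2f = 0.01438; arctan(0.01438) ≈ 0.8239°, so α ≈ 1.6478°.

1.648°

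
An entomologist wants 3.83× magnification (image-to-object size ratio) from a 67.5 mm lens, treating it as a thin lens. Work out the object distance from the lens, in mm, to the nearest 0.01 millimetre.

85.12 mm

With m = dᵢ/dₒ and 1/f = 1/dₒ + 1/dᵢ, substituting dᵢ = m·dₒ gives 1/f = (1 + 1/m)/dₒ, hence dₒ = f·(1 + 1/m).
dₒ = 67.5 × (1 + 1/3.83) = 67.5 × 1.26110 ≈ 85.124 mm.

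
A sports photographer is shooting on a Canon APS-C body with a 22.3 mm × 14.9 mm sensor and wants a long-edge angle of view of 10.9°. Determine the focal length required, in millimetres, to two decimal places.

From α = 2·arctan(w/2f) we get f = w / (2·tan(α/2)).
With w = 22.3 mm and α/2 = 5.45°, tan(α/2) ≈ 0.09541, so f ≈ 22.3 / 0.19082 ≈ 116.8661 mm.

116.87 mm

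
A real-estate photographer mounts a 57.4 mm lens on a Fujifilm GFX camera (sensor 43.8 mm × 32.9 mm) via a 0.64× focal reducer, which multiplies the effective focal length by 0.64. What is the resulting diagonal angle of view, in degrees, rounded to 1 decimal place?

Effective focal length f = 57.4 × 0.64 = 36.736 mm.
Sensor diagonal = √(43.8² + 32.9²) = √3000.8500 ≈ 54.7800 mm.
α = 2·arctan(54.780 / (2 × 36.736)) = 2·arctan(0.74559) ≈ 73.4157°.

73.4°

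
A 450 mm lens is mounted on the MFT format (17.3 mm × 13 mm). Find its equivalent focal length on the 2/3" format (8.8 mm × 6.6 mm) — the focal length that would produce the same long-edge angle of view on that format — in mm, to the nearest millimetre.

229 mm

Equal angle of view means equal width/f ratio, so f₂ = f₁ · (width₂/width₁) = 450 × 8.8/17.3.
f₂ = 450 × 0.50867 ≈ 228.902 mm.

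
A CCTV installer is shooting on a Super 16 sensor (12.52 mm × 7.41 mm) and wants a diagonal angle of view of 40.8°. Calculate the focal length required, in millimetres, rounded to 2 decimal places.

19.56 mm

Sensor diagonal = √(12.52² + 7.41²) = √211.6585 ≈ 14.5485 mm.
From α = 2·arctan(d/2f) we get f = d / (2·tan(α/2)).
With d = 14.5485 mm and α/2 = 20.4°, tan(α/2) ≈ 0.37190, so f ≈ 14.5485 / 0.74379 ≈ 19.5599 mm.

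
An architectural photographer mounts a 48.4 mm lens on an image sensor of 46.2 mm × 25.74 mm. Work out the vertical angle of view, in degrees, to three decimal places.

29.782°

Angle of view α = 2·arctan(h/2f) with h = 25.74 mm and f = 48.4 mm.
h/2f = 0.26591; arctan(0.26591) ≈ 14.8909°, so α ≈ 29.7818°.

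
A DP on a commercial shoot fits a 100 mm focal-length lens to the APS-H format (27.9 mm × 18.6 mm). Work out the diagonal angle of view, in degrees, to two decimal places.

Sensor diagonal = √(27.9² + 18.6²) = √1124.3700 ≈ 33.5316 mm.
Angle of view α = 2·arctan(d/2f) with d = 33.5316 mm and f = 100 mm.
d/2f = 0.16766; arctan(0.16766) ≈ 9.5176°, so α ≈ 19.0352°.

19.04°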